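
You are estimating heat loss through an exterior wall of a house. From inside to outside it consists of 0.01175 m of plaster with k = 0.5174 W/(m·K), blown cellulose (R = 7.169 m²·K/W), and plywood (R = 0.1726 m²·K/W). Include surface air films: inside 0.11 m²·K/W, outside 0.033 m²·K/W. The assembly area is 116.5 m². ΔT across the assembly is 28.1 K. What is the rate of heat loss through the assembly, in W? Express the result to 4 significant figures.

436.1 W

0.01175/0.5174 = 0.02271
R_total = 0.11 + 0.02271 + 7.169 + 0.1726 + 0.033 = 7.5073 m²·K/W
Q = A·ΔT/R = 116.5 × 28.1 / 7.5073 = 436.06 W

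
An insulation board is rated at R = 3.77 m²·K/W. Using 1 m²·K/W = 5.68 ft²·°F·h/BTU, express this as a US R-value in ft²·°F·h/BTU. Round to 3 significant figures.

R_US = 3.77 × 5.68 = 21.41

21.4 ft²·°F·h/BTU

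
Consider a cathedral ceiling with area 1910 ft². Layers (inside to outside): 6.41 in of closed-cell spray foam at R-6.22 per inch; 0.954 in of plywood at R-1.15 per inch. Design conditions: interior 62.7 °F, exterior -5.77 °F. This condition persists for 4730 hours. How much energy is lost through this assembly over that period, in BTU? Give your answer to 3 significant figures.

15100000 BTU

6.41 × 6.22 = 39.87
0.954 × 1.15 = 1.097
R_total = 39.87 + 1.097 = 40.97 ft²·°F·h/BTU
Q = 1910 × (62.7 − (-5.77)) / 40.97 = 3192 BTU/h
E = 3192 × 4730 = 15100000 BTU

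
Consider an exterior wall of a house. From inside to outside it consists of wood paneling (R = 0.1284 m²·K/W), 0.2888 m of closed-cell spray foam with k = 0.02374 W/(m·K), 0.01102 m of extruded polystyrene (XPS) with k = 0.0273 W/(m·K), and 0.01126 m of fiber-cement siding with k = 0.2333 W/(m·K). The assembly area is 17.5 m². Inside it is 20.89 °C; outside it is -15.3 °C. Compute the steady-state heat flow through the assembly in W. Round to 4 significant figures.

49.69 W

0.2888/0.02374 = 12.165
0.01102/0.0273 = 0.40366
0.01126/0.2333 = 0.048264
R_total = 0.1284 + 12.165 + 0.40366 + 0.048264 = 12.745 m²·K/W
Q = A·ΔT/R = 17.5 × (20.89 − (-15.3)) / 12.745 = 49.69 W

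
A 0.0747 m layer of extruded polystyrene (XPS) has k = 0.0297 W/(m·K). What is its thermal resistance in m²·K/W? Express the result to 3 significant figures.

R = L/k = 0.0747/0.0297 = 2.515 m²·K/W

2.52 m²·K/W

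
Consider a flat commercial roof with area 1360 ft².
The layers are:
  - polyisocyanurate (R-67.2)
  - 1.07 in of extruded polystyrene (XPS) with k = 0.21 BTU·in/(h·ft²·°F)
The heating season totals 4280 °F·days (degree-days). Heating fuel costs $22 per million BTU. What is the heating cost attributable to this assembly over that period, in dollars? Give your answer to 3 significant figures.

42.5 dollars

1.07/0.21 = 5.095
R_total = 67.2 + 5.095 = 72.3 ft²·°F·h/BTU
E = A × HDD × 24 / R = 1360 × 4280 × 24 / 72.3 = 1932000 BTU
Cost = 1932000/10⁶ × 22 = $42.51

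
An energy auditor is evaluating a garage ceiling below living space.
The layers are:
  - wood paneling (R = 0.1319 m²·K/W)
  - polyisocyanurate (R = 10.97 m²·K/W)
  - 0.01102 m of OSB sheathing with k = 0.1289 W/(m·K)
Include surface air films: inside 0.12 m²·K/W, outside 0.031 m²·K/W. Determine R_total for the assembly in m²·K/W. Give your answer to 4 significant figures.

11.34 m²·K/W

0.01102/0.1289 = 0.085493
R_total = 0.12 + 0.1319 + 10.97 + 0.085493 + 0.031 = 11.338 m²·K/W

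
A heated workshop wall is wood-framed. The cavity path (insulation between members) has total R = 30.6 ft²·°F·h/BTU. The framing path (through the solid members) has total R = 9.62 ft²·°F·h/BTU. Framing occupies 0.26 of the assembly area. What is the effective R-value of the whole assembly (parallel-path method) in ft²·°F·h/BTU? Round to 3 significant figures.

U_eff = 0.74/30.6 + 0.26/9.62 = 0.02418 + 0.02703 = 0.05121
R_eff = 1/U_eff = 19.53 ft²·°F·h/BTU

19.5 ft²·°F·h/BTU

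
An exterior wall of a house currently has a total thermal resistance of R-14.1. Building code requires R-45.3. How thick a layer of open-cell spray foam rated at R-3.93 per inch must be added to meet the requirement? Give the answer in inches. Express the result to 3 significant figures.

ΔR = 45.3 − 14.1 = 31.2 ft²·°F·h/BTU
L = ΔR / (R/in) = 31.2/3.93 = 7.939 in

7.94 in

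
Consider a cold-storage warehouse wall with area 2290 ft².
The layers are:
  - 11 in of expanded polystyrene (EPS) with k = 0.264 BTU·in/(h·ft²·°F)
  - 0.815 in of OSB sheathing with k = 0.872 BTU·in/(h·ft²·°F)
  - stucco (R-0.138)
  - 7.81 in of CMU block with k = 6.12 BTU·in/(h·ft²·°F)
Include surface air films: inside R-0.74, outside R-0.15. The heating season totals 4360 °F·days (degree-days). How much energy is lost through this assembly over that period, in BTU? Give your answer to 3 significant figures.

11/0.264 = 41.67
0.815/0.872 = 0.9346
7.81/6.12 = 1.276
R_total = 0.74 + 41.67 + 0.9346 + 0.138 + 1.276 + 0.15 = 44.91 ft²·°F·h/BTU
E = A × HDD × 24 / R = 2290 × 4360 × 24 / 44.91 = 5336000 BTU

5340000 BTU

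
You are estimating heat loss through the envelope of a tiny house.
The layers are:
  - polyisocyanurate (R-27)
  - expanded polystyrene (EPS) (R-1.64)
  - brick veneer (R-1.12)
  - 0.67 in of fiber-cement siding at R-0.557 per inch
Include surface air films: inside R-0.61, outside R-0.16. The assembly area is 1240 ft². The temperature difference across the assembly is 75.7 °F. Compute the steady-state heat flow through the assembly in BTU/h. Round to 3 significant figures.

0.67 × 0.557 = 0.3732
R_total = 0.61 + 27 + 1.64 + 1.12 + 0.3732 + 0.16 = 30.9 ft²·°F·h/BTU
Q = A·ΔT/R = 1240 × 75.7 / 30.9 = 3037 BTU/h

3040 BTU/h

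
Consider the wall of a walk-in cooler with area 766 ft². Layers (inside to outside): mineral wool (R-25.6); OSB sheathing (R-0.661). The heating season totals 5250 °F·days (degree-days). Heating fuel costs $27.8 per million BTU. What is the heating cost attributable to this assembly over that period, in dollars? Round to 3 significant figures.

R_total = 25.6 + 0.661 = 26.26 ft²·°F·h/BTU
E = A × HDD × 24 / R = 766 × 5250 × 24 / 26.26 = 3675000 BTU
Cost = 3675000/10⁶ × 27.8 = $102.2

102 dollars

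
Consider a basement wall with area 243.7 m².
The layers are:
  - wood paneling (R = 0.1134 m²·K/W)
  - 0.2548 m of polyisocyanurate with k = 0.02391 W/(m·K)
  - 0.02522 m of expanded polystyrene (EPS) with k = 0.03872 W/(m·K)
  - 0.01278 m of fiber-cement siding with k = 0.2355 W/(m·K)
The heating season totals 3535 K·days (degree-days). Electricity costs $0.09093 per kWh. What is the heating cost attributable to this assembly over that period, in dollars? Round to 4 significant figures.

163.8 dollars

0.2548/0.02391 = 10.657
0.02522/0.03872 = 0.65134
0.01278/0.2355 = 0.054268
R_total = 0.1134 + 10.657 + 0.65134 + 0.054268 = 11.476 m²·K/W
E = A × HDD × 24 / R / 1000 = 243.7 × 3535 × 24 / 11.476 / 1000 = 1801.7 kWh
Cost = 1801.7 × 0.09093 = $163.83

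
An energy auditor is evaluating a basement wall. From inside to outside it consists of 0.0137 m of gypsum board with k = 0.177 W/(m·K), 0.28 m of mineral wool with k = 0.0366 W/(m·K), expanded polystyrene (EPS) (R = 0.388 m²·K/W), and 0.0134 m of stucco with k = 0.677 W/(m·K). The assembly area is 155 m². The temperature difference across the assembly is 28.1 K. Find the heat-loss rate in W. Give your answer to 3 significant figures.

0.0137/0.177 = 0.0774
0.28/0.0366 = 7.65
0.0134/0.677 = 0.01979
R_total = 0.0774 + 7.65 + 0.388 + 0.01979 = 8.135 m²·K/W
Q = A·ΔT/R = 155 × 28.1 / 8.135 = 535.4 W

535 W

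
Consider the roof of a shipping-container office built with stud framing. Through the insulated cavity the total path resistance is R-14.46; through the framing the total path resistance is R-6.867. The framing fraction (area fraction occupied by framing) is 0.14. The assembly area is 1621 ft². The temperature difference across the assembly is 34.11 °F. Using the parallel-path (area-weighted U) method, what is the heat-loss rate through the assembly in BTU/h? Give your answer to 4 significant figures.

U_eff = 0.86/14.46 + 0.14/6.867 = 0.059474 + 0.020387 = 0.079862
R_eff = 1/U_eff = 12.522 ft²·°F·h/BTU
Q = 1621 × 34.11 / 12.522 = 4415.7 BTU/h

4416 BTU/h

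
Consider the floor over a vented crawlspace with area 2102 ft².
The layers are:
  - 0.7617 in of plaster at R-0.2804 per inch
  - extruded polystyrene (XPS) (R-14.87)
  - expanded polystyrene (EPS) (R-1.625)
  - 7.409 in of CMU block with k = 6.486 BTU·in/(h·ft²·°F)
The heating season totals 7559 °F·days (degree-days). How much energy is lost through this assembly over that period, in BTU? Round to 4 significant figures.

0.7617 × 0.2804 = 0.21358
7.409/6.486 = 1.1423
R_total = 0.21358 + 14.87 + 1.625 + 1.1423 = 17.851 ft²·°F·h/BTU
E = A × HDD × 24 / R = 2102 × 7559 × 24 / 17.851 = 21362000 BTU

21360000 BTU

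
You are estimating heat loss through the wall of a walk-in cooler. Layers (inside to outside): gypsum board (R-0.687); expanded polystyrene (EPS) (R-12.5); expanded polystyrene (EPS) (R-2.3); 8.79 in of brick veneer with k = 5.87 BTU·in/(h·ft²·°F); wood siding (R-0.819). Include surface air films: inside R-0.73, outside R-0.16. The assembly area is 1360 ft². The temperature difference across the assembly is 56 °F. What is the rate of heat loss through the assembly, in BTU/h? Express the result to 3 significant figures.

8.79/5.87 = 1.497
R_total = 0.73 + 0.687 + 12.5 + 2.3 + 1.497 + 0.819 + 0.16 = 18.69 ft²·°F·h/BTU
Q = A·ΔT/R = 1360 × 56 / 18.69 = 4074 BTU/h

4070 BTU/h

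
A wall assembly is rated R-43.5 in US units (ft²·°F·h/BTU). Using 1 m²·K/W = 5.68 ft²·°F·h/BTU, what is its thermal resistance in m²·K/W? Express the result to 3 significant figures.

R_SI = 43.5/5.68 = 7.658

7.66 m²·K/W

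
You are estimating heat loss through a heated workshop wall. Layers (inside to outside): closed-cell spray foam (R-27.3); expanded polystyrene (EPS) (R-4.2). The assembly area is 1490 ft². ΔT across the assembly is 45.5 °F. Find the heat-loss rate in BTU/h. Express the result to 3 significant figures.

R_total = 27.3 + 4.2 = 31.5 ft²·°F·h/BTU
Q = A·ΔT/R = 1490 × 45.5 / 31.5 = 2152 BTU/h

2150 BTU/h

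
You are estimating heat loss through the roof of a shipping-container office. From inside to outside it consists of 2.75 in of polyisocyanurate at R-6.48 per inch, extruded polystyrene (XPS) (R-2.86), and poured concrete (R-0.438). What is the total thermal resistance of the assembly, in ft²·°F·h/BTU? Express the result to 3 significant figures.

2.75 × 6.48 = 17.82
R_total = 17.82 + 2.86 + 0.438 = 21.12 ft²·°F·h/BTU

21.1 ft²·°F·h/BTU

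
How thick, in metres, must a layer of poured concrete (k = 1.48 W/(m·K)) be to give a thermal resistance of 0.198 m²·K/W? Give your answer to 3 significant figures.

0.293 m

L = R·k = 0.198 × 1.48 = 0.293 m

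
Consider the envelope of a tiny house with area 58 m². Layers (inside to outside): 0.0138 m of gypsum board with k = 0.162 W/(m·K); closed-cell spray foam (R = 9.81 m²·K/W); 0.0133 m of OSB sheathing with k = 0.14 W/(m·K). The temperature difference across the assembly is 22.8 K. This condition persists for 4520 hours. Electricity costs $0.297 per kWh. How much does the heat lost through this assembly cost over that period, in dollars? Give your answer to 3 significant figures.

178 dollars

0.0138/0.162 = 0.08519
0.0133/0.14 = 0.095
R_total = 0.08519 + 9.81 + 0.095 = 9.99 m²·K/W
Q = 58 × 22.8 / 9.99 = 132.4 W
E = 132.4 W × 4520 h / 1000 = 598.3 kWh
Cost = 598.3 × 0.297 = $177.7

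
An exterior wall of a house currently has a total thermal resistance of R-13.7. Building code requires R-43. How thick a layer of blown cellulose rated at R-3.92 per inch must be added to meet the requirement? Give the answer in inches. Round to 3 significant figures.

ΔR = 43 − 13.7 = 29.3 ft²·°F·h/BTU
L = ΔR / (R/in) = 29.3/3.92 = 7.474 in

7.47 in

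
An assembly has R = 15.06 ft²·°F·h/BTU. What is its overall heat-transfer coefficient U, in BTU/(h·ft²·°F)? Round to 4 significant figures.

0.06640 BTU/(h·ft²·°F)

U = 1/R = 1/15.06 = 0.066401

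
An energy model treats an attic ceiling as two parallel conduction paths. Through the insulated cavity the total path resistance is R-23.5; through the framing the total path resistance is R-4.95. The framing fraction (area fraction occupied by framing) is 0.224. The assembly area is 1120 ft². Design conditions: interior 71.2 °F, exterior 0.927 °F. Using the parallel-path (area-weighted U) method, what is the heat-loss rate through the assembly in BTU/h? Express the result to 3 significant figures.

6160 BTU/h

U_eff = 0.776/23.5 + 0.224/4.95 = 0.03302 + 0.04525 = 0.07827
R_eff = 1/U_eff = 12.78 ft²·°F·h/BTU
Q = 1120 × (71.2 − 0.927) / 12.78 = 6161 BTU/h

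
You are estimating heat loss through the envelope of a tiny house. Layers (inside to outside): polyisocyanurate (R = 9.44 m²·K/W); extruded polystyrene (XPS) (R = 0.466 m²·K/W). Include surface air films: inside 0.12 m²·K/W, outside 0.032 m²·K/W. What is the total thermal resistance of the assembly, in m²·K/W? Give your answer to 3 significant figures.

R_total = 0.12 + 9.44 + 0.466 + 0.032 = 10.06 m²·K/W

10.1 m²·K/W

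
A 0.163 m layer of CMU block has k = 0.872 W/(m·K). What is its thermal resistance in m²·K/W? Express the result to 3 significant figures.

0.187 m²·K/W

R = L/k = 0.163/0.872 = 0.1869 m²·K/W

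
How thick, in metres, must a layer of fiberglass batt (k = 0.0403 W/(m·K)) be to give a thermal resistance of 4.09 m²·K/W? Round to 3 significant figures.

0.165 m

L = R·k = 4.09 × 0.0403 = 0.1648 m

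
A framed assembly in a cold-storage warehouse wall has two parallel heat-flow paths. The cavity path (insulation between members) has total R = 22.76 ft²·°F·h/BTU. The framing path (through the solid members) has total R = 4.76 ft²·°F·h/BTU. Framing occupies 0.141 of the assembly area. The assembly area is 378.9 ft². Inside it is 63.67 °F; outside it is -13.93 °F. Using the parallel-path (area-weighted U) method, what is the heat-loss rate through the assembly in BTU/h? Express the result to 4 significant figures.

U_eff = 0.859/22.76 + 0.141/4.76 = 0.037742 + 0.029622 = 0.067364
R_eff = 1/U_eff = 14.845 ft²·°F·h/BTU
Q = 378.9 × (63.67 − (-13.93)) / 14.845 = 1980.7 BTU/h

1981 BTU/h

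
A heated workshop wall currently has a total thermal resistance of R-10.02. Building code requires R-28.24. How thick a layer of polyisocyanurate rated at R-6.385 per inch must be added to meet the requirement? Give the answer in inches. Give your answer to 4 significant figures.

ΔR = 28.24 − 10.02 = 18.22 ft²·°F·h/BTU
L = ΔR / (R/in) = 18.22/6.385 = 2.8536 in

2.854 in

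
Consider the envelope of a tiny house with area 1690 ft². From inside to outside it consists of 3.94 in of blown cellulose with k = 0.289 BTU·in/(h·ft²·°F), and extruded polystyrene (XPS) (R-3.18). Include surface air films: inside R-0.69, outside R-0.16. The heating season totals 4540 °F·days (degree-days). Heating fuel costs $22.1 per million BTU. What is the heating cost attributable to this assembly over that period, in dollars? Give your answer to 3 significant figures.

3.94/0.289 = 13.63
R_total = 0.69 + 13.63 + 3.18 + 0.16 = 17.66 ft²·°F·h/BTU
E = A × HDD × 24 / R = 1690 × 4540 × 24 / 17.66 = 10430000 BTU
Cost = 10430000/10⁶ × 22.1 = $230.4

230 dollars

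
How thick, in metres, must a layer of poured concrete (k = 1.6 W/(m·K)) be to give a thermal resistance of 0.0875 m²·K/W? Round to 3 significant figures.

0.140 m

L = R·k = 0.0875 × 1.6 = 0.14 m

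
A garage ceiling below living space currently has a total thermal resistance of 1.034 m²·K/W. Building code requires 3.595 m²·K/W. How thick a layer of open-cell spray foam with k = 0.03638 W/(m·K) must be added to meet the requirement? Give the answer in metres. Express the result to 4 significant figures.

ΔR = 3.595 − 1.034 = 2.561 m²·K/W
L = ΔR × k = 2.561 × 0.03638 = 0.093169 m

0.09317 m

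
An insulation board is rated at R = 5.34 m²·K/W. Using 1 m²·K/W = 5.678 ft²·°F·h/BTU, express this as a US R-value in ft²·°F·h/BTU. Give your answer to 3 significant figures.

R_US = 5.34 × 5.678 = 30.32

30.3 ft²·°F·h/BTU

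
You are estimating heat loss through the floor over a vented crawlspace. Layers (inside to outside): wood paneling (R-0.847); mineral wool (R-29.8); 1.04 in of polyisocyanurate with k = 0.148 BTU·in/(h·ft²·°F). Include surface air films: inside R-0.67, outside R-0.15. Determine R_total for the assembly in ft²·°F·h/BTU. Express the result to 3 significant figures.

38.5 ft²·°F·h/BTU

1.04/0.148 = 7.027
R_total = 0.67 + 0.847 + 29.8 + 7.027 + 0.15 = 38.49 ft²·°F·h/BTU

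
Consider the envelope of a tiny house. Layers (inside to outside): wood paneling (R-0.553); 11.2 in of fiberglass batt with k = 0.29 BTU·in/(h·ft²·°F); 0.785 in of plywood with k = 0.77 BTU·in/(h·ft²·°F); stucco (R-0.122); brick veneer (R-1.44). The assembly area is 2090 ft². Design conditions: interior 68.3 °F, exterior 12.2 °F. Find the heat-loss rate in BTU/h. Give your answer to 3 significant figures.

2810 BTU/h

11.2/0.29 = 38.62
0.785/0.77 = 1.019
R_total = 0.553 + 38.62 + 1.019 + 0.122 + 1.44 = 41.76 ft²·°F·h/BTU
Q = A·ΔT/R = 2090 × (68.3 − 12.2) / 41.76 = 2808 BTU/h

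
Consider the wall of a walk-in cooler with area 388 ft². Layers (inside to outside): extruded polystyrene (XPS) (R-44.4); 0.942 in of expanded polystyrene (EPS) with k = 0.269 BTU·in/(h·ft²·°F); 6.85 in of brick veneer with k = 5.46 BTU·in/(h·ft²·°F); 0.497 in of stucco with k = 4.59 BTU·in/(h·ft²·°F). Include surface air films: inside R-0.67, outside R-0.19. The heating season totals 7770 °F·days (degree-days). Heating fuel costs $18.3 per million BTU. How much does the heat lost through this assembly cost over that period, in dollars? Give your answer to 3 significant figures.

0.942/0.269 = 3.502
6.85/5.46 = 1.255
0.497/4.59 = 0.1083
R_total = 0.67 + 44.4 + 3.502 + 1.255 + 0.1083 + 0.19 = 50.12 ft²·°F·h/BTU
E = A × HDD × 24 / R = 388 × 7770 × 24 / 50.12 = 1443000 BTU
Cost = 1443000/10⁶ × 18.3 = $26.42

26.4 dollars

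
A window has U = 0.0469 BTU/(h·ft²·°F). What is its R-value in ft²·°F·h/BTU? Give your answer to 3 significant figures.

R = 1/U = 1/0.0469 = 21.32

21.3 ft²·°F·h/BTU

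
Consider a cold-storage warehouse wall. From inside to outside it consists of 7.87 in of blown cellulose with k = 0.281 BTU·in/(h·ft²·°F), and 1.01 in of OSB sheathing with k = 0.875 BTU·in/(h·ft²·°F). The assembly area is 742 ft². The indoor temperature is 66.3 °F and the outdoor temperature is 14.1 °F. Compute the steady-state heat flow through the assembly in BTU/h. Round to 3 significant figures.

7.87/0.281 = 28.01
1.01/0.875 = 1.154
R_total = 28.01 + 1.154 = 29.16 ft²·°F·h/BTU
Q = A·ΔT/R = 742 × (66.3 − 14.1) / 29.16 = 1328 BTU/h

1330 BTU/h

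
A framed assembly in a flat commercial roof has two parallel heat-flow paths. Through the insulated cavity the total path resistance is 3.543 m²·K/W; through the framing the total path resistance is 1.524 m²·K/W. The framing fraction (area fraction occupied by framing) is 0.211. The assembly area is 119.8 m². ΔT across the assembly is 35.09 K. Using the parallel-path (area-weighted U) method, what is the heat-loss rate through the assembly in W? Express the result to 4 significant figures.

U_eff = 0.789/3.543 + 0.211/1.524 = 0.22269 + 0.13845 = 0.36114
R_eff = 1/U_eff = 2.769 m²·K/W
Q = 119.8 × 35.09 / 2.769 = 1518.2 W

1518 W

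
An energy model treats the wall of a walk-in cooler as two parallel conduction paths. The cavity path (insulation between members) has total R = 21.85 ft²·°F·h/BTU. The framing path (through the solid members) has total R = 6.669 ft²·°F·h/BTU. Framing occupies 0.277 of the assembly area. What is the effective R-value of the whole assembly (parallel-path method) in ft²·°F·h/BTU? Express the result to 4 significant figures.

13.40 ft²·°F·h/BTU

U_eff = 0.723/21.85 + 0.277/6.669 = 0.033089 + 0.041535 = 0.074625
R_eff = 1/U_eff = 13.4 ft²·°F·h/BTU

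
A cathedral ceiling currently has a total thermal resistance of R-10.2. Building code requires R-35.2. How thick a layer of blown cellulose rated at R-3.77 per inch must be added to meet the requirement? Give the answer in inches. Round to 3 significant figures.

ΔR = 35.2 − 10.2 = 25 ft²·°F·h/BTU
L = ΔR / (R/in) = 25/3.77 = 6.631 in

6.63 in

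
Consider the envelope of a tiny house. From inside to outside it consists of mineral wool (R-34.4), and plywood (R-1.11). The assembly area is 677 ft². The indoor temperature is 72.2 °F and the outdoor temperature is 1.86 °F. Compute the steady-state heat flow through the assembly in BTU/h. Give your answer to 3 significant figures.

R_total = 34.4 + 1.11 = 35.51 ft²·°F·h/BTU
Q = A·ΔT/R = 677 × (72.2 − 1.86) / 35.51 = 1341 BTU/h

1340 BTU/h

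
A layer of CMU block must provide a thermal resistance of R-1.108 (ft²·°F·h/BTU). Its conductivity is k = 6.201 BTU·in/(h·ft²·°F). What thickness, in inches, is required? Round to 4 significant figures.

6.871 in

L = R × k = 1.108 × 6.201 = 6.8707 in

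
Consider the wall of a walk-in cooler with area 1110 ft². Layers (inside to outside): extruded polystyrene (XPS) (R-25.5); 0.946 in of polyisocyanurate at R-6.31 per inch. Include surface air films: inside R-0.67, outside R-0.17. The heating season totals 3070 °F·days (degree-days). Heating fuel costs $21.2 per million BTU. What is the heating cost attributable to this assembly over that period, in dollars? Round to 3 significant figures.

0.946 × 6.31 = 5.969
R_total = 0.67 + 25.5 + 5.969 + 0.17 = 32.31 ft²·°F·h/BTU
E = A × HDD × 24 / R = 1110 × 3070 × 24 / 32.31 = 2531000 BTU
Cost = 2531000/10⁶ × 21.2 = $53.66

53.7 dollars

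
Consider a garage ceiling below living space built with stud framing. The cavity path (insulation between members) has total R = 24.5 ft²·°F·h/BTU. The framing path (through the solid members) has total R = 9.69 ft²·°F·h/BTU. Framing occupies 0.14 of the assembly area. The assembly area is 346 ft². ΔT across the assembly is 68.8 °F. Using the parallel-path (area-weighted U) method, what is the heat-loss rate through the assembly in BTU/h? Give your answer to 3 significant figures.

1180 BTU/h

U_eff = 0.86/24.5 + 0.14/9.69 = 0.0351 + 0.01445 = 0.04955
R_eff = 1/U_eff = 20.18 ft²·°F·h/BTU
Q = 346 × 68.8 / 20.18 = 1180 BTU/h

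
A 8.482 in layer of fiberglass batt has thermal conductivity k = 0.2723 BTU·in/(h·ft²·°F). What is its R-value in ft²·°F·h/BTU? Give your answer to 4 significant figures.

31.15 ft²·°F·h/BTU

R = L/k = 8.482/0.2723 = 31.149 ft²·°F·h/BTU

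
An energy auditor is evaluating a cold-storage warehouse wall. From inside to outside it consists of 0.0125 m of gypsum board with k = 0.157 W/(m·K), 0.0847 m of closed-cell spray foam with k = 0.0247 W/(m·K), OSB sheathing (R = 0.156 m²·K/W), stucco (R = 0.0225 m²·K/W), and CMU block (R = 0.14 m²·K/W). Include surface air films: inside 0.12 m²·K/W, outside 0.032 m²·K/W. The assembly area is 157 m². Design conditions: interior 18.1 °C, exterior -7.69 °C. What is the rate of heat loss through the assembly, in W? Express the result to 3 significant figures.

1020 W

0.0125/0.157 = 0.07962
0.0847/0.0247 = 3.429
R_total = 0.12 + 0.07962 + 3.429 + 0.156 + 0.0225 + 0.14 + 0.032 = 3.979 m²·K/W
Q = A·ΔT/R = 157 × (18.1 − (-7.69)) / 3.979 = 1018 W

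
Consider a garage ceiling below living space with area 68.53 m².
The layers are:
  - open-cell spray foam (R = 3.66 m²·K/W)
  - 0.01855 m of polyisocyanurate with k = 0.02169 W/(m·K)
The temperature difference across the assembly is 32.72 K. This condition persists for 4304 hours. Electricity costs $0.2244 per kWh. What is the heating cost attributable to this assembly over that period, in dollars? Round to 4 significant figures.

0.01855/0.02169 = 0.85523
R_total = 3.66 + 0.85523 = 4.5152 m²·K/W
Q = 68.53 × 32.72 / 4.5152 = 496.61 W
E = 496.61 W × 4304 h / 1000 = 2137.4 kWh
Cost = 2137.4 × 0.2244 = $479.63

479.6 dollars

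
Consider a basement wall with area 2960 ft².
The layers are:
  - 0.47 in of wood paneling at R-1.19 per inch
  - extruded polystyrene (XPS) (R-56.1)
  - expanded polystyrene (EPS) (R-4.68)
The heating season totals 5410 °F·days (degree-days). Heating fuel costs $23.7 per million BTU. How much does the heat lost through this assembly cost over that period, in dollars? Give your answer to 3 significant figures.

0.47 × 1.19 = 0.5593
R_total = 0.5593 + 56.1 + 4.68 = 61.34 ft²·°F·h/BTU
E = A × HDD × 24 / R = 2960 × 5410 × 24 / 61.34 = 6266000 BTU
Cost = 6266000/10⁶ × 23.7 = $148.5

148 dollars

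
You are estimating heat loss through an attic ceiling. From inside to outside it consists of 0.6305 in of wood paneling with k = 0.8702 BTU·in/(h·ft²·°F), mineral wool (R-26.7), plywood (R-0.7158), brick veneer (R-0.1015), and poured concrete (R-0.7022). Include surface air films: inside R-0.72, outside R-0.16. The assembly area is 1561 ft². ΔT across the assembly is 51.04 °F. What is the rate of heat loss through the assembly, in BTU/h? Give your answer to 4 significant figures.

0.6305/0.8702 = 0.72455
R_total = 0.72 + 0.72455 + 26.7 + 0.7158 + 0.1015 + 0.7022 + 0.16 = 29.824 ft²·°F·h/BTU
Q = A·ΔT/R = 1561 × 51.04 / 29.824 = 2671.4 BTU/h

2671 BTU/h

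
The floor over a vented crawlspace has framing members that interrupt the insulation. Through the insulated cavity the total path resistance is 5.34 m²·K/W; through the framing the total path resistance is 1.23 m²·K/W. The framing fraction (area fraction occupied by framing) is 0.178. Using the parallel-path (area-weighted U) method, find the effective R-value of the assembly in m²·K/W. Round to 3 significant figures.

3.35 m²·K/W

U_eff = 0.822/5.34 + 0.178/1.23 = 0.1539 + 0.1447 = 0.2986
R_eff = 1/U_eff = 3.348 m²·K/W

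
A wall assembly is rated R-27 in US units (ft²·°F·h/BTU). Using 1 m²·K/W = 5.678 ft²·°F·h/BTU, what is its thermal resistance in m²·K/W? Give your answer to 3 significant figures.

R_SI = 27/5.678 = 4.755

4.76 m²·K/W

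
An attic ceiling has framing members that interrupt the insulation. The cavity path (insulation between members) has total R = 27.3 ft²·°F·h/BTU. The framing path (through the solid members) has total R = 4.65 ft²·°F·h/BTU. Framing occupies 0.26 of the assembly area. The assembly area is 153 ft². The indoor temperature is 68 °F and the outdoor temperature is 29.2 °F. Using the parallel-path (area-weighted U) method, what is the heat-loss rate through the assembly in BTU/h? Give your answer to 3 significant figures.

U_eff = 0.74/27.3 + 0.26/4.65 = 0.02711 + 0.05591 = 0.08302
R_eff = 1/U_eff = 12.05 ft²·°F·h/BTU
Q = 153 × (68 − 29.2) / 12.05 = 492.8 BTU/h

493 BTU/h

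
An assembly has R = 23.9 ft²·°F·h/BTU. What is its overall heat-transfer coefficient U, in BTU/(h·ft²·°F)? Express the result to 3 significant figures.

U = 1/R = 1/23.9 = 0.04184

0.0418 BTU/(h·ft²·°F)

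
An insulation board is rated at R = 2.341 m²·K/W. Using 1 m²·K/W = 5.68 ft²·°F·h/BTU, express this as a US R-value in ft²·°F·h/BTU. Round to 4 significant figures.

13.30 ft²·°F·h/BTU

R_US = 2.341 × 5.68 = 13.297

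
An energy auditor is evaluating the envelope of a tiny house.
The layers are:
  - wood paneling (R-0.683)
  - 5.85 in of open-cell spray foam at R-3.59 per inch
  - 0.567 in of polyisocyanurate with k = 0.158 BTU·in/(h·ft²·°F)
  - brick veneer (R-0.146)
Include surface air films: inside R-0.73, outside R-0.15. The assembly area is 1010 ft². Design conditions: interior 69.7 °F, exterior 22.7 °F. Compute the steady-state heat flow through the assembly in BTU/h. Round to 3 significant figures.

5.85 × 3.59 = 21
0.567/0.158 = 3.589
R_total = 0.73 + 0.683 + 21 + 3.589 + 0.146 + 0.15 = 26.3 ft²·°F·h/BTU
Q = A·ΔT/R = 1010 × (69.7 − 22.7) / 26.3 = 1805 BTU/h

1810 BTU/h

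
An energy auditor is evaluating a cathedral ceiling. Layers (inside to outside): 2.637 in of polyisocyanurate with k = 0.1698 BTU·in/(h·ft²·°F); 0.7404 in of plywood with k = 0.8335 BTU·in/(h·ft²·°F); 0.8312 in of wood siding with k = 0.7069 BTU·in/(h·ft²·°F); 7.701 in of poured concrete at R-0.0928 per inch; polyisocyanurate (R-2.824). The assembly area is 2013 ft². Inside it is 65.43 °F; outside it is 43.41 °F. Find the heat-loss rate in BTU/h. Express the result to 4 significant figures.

2.637/0.1698 = 15.53
0.7404/0.8335 = 0.8883
0.8312/0.7069 = 1.1758
7.701 × 0.0928 = 0.71465
R_total = 15.53 + 0.8883 + 1.1758 + 0.71465 + 2.824 = 21.133 ft²·°F·h/BTU
Q = A·ΔT/R = 2013 × (65.43 − 43.41) / 21.133 = 2097.5 BTU/h

2098 BTU/h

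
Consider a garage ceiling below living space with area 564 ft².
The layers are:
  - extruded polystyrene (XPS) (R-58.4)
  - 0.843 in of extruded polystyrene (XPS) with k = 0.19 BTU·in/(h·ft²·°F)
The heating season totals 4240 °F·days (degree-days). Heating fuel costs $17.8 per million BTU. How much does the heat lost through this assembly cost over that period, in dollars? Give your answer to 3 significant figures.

16.3 dollars

0.843/0.19 = 4.437
R_total = 58.4 + 4.437 = 62.84 ft²·°F·h/BTU
E = A × HDD × 24 / R = 564 × 4240 × 24 / 62.84 = 913400 BTU
Cost = 913400/10⁶ × 17.8 = $16.26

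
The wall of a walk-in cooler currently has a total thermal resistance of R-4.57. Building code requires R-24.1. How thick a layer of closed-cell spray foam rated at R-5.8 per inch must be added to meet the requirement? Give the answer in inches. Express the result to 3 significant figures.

3.37 in

ΔR = 24.1 − 4.57 = 19.53 ft²·°F·h/BTU
L = ΔR / (R/in) = 19.53/5.8 = 3.367 in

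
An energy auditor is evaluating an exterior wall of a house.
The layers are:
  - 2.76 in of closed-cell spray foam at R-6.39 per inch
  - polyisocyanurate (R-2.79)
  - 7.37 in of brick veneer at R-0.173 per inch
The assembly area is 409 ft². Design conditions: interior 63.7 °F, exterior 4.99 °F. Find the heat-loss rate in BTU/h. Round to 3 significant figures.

2.76 × 6.39 = 17.64
7.37 × 0.173 = 1.275
R_total = 17.64 + 2.79 + 1.275 = 21.7 ft²·°F·h/BTU
Q = A·ΔT/R = 409 × (63.7 − 4.99) / 21.7 = 1106 BTU/h

1110 BTU/h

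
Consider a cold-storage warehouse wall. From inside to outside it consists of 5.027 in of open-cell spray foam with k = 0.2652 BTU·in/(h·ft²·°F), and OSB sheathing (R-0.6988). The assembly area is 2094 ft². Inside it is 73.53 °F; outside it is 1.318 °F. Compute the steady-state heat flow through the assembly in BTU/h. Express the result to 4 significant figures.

7694 BTU/h

5.027/0.2652 = 18.956
R_total = 18.956 + 0.6988 = 19.654 ft²·°F·h/BTU
Q = A·ΔT/R = 2094 × (73.53 − 1.318) / 19.654 = 7693.6 BTU/h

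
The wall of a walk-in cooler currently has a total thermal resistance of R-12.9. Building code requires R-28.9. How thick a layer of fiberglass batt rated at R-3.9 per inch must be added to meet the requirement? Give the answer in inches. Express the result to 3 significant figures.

4.10 in

ΔR = 28.9 − 12.9 = 16 ft²·°F·h/BTU
L = ΔR / (R/in) = 16/3.9 = 4.103 in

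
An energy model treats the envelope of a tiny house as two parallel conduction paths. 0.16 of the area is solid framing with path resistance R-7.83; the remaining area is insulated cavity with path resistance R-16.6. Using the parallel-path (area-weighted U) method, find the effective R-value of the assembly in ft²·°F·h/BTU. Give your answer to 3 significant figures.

U_eff = 0.84/16.6 + 0.16/7.83 = 0.0506 + 0.02043 = 0.07104
R_eff = 1/U_eff = 14.08 ft²·°F·h/BTU

14.1 ft²·°F·h/BTU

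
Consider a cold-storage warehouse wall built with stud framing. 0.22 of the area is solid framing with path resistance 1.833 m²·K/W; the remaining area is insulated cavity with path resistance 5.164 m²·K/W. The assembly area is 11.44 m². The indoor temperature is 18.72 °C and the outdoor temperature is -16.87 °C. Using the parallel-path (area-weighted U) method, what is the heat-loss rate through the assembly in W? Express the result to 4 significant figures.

110.4 W

U_eff = 0.78/5.164 + 0.22/1.833 = 0.15105 + 0.12002 = 0.27107
R_eff = 1/U_eff = 3.6891 m²·K/W
Q = 11.44 × (18.72 − (-16.87)) / 3.6891 = 110.37 W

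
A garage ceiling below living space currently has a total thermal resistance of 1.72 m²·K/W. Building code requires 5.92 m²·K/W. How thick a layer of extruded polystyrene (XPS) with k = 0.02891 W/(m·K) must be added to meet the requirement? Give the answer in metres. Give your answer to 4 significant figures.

0.1214 m

ΔR = 5.92 − 1.72 = 4.2 m²·K/W
L = ΔR × k = 4.2 × 0.02891 = 0.12142 m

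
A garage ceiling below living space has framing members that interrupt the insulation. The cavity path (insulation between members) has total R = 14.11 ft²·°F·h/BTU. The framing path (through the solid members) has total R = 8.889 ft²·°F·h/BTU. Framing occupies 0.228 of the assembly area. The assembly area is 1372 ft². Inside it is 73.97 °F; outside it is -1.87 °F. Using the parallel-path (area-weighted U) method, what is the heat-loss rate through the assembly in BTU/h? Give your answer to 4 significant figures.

8362 BTU/h

U_eff = 0.772/14.11 + 0.228/8.889 = 0.054713 + 0.02565 = 0.080363
R_eff = 1/U_eff = 12.444 ft²·°F·h/BTU
Q = 1372 × (73.97 − (-1.87)) / 12.444 = 8361.9 BTU/h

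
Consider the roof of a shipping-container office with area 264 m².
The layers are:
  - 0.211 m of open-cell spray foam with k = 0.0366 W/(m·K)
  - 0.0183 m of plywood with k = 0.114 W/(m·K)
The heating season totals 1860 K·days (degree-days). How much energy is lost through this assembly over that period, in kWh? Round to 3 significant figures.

0.211/0.0366 = 5.765
0.0183/0.114 = 0.1605
R_total = 5.765 + 0.1605 = 5.926 m²·K/W
E = A × HDD × 24 / R / 1000 = 264 × 1860 × 24 / 5.926 / 1000 = 1989 kWh

1990 kWh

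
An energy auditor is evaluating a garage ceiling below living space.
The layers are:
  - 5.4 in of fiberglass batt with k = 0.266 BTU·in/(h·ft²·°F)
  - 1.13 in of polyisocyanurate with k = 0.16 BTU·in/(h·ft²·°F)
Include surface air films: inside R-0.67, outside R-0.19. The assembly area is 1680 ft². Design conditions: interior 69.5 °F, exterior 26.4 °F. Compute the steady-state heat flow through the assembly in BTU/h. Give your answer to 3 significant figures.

5.4/0.266 = 20.3
1.13/0.16 = 7.062
R_total = 0.67 + 20.3 + 7.062 + 0.19 = 28.22 ft²·°F·h/BTU
Q = A·ΔT/R = 1680 × (69.5 − 26.4) / 28.22 = 2566 BTU/h

2570 BTU/h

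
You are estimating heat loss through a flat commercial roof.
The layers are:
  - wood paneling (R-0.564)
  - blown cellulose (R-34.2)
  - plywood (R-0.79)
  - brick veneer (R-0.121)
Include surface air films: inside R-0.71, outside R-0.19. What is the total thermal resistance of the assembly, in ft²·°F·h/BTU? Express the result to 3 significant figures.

36.6 ft²·°F·h/BTU

R_total = 0.71 + 0.564 + 34.2 + 0.79 + 0.121 + 0.19 = 36.58 ft²·°F·h/BTU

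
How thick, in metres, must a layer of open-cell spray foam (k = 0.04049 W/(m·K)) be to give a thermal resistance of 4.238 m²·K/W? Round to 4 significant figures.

0.1716 m

L = R·k = 4.238 × 0.04049 = 0.1716 m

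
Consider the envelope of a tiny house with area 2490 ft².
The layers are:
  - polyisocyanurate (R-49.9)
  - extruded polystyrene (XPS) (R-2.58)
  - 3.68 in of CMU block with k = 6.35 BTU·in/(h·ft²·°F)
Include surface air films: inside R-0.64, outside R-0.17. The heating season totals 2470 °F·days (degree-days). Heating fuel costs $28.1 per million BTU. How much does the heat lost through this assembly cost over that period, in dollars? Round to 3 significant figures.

77.0 dollars

3.68/6.35 = 0.5795
R_total = 0.64 + 49.9 + 2.58 + 0.5795 + 0.17 = 53.87 ft²·°F·h/BTU
E = A × HDD × 24 / R = 2490 × 2470 × 24 / 53.87 = 2740000 BTU
Cost = 2740000/10⁶ × 28.1 = $77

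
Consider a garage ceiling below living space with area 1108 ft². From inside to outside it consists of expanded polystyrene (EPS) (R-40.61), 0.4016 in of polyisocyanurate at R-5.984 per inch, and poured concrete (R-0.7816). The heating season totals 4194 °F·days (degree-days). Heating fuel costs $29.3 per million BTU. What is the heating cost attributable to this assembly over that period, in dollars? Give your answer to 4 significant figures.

74.61 dollars

0.4016 × 5.984 = 2.4032
R_total = 40.61 + 2.4032 + 0.7816 = 43.795 ft²·°F·h/BTU
E = A × HDD × 24 / R = 1108 × 4194 × 24 / 43.795 = 2546600 BTU
Cost = 2546600/10⁶ × 29.3 = $74.615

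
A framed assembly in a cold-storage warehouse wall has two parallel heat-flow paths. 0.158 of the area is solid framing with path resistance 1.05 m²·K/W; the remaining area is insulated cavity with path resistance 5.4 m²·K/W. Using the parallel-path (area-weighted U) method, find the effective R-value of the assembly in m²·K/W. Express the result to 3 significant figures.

U_eff = 0.842/5.4 + 0.158/1.05 = 0.1559 + 0.1505 = 0.3064
R_eff = 1/U_eff = 3.264 m²·K/W

3.26 m²·K/W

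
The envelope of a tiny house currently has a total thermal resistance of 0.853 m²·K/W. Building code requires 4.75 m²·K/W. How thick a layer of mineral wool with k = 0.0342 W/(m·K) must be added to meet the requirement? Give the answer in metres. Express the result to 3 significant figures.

0.133 m

ΔR = 4.75 − 0.853 = 3.897 m²·K/W
L = ΔR × k = 3.897 × 0.0342 = 0.1333 m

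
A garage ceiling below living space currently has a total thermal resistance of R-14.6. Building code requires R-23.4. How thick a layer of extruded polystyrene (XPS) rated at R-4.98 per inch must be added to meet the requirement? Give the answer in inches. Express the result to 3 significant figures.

1.77 in

ΔR = 23.4 − 14.6 = 8.8 ft²·°F·h/BTU
L = ΔR / (R/in) = 8.8/4.98 = 1.767 in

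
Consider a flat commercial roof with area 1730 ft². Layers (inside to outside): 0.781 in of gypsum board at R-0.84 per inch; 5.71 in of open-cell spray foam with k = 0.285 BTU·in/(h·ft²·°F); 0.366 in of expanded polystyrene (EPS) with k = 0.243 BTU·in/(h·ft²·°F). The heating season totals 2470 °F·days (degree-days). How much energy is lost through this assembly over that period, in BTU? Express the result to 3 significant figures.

0.781 × 0.84 = 0.656
5.71/0.285 = 20.04
0.366/0.243 = 1.506
R_total = 0.656 + 20.04 + 1.506 = 22.2 ft²·°F·h/BTU
E = A × HDD × 24 / R = 1730 × 2470 × 24 / 22.2 = 4620000 BTU

4620000 BTU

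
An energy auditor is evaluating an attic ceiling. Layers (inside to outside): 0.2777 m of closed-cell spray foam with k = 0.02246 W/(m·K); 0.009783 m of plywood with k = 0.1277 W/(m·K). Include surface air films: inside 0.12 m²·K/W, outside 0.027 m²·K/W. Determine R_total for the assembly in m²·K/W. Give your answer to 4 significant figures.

0.2777/0.02246 = 12.364
0.009783/0.1277 = 0.076609
R_total = 0.12 + 12.364 + 0.076609 + 0.027 = 12.588 m²·K/W

12.59 m²·K/W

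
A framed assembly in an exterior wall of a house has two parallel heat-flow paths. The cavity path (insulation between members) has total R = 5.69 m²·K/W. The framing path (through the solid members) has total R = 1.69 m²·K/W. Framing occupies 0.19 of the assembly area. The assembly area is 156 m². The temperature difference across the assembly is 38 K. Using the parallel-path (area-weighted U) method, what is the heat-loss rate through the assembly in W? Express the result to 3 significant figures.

U_eff = 0.81/5.69 + 0.19/1.69 = 0.1424 + 0.1124 = 0.2548
R_eff = 1/U_eff = 3.925 m²·K/W
Q = 156 × 38 / 3.925 = 1510 W

1510 W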